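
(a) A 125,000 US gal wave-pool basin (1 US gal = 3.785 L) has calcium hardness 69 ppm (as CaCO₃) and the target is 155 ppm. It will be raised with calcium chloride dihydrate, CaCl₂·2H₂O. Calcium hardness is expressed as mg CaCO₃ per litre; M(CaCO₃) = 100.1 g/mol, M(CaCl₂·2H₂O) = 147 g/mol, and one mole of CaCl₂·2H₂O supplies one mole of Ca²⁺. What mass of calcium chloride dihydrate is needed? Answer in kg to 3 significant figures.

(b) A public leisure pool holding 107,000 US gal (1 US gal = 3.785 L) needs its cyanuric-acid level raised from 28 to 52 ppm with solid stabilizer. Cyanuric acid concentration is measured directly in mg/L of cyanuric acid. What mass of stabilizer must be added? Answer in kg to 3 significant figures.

(a) 59.8 kg; (b) 9.72 kg

(a) Volume: 125,000 US gal × 3.785 L/gal = 473,125 L.
(a) Hardness to add: (155 − 69) = 86 mg/L as CaCO₃ × 473,125 L = 40,690 g as CaCO₃.
(a) Moles of Ca²⁺ (1 mol Ca²⁺ ≡ 1 mol CaCO₃): 40,690 / 100.1 g/mol = 406.5 mol.
(a) Mass of CaCl₂·2H₂O: 406.5 × 147 = 59,750 g.

(b) Volume: 107,000 US gal × 3.785 L/gal = 404,995 L.
(b) CYA to add: (52 − 28) = 24 mg/L × 404,995 L = 9720 g cyanuric acid.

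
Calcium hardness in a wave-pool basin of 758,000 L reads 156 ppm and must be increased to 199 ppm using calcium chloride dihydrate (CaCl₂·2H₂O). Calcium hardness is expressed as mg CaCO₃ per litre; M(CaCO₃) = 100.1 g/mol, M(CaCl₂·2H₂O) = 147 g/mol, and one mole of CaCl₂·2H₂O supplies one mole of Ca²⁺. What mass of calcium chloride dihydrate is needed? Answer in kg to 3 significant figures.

Hardness to add: (199 − 156) = 43 mg/L as CaCO₃ × 758,000 L = 32,590 g as CaCO₃.
Moles of Ca²⁺ (1 mol Ca²⁺ ≡ 1 mol CaCO₃): 32,590 / 100.1 g/mol = 325.6 mol.
Mass of CaCl₂·2H₂O: 325.6 × 147 = 47,870 g.

47.9 kg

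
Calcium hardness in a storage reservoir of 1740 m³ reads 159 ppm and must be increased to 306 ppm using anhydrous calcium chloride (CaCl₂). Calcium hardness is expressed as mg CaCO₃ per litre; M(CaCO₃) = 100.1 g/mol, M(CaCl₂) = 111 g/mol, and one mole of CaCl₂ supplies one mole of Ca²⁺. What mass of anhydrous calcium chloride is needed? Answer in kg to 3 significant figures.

Volume: 1740 m³ = 1,740,000 L.
Hardness to add: (306 − 159) = 147 mg/L as CaCO₃ × 1,740,000 L = 255,800 g as CaCO₃.
Moles of Ca²⁺ (1 mol Ca²⁺ ≡ 1 mol CaCO₃): 255,800 / 100.1 g/mol = 2555 mol.
Mass of CaCl₂: 2555 × 111 = 283,600 g.

284 kg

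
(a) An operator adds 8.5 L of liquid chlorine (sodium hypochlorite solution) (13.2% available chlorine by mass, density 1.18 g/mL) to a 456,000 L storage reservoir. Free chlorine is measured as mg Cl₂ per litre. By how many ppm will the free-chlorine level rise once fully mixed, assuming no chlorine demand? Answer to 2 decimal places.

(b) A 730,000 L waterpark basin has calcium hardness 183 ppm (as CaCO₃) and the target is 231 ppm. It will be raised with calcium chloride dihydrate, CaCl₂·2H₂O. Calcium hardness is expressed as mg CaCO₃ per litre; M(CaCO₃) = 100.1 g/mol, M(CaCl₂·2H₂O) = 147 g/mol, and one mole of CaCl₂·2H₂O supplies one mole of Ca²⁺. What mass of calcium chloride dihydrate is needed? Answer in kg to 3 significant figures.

(a) 2.90 ppm; (b) 51.5 kg

(a) Mass of solution: 8.5 L × 1000 mL/L × 1.18 g/mL = 10,030 g.
(a) Available chlorine delivered: 10,030 g × 0.132 = 1324 g as Cl₂.
(a) Concentration rise: 1324 g / 456,000 L = 2.903 mg/L = 2.90 ppm.

(b) Hardness to add: (231 − 183) = 48 mg/L as CaCO₃ × 730,000 L = 35,040 g as CaCO₃.
(b) Moles of Ca²⁺ (1 mol Ca²⁺ ≡ 1 mol CaCO₃): 35,040 / 100.1 g/mol = 350 mol.
(b) Mass of CaCl₂·2H₂O: 350 × 147 = 51,460 g.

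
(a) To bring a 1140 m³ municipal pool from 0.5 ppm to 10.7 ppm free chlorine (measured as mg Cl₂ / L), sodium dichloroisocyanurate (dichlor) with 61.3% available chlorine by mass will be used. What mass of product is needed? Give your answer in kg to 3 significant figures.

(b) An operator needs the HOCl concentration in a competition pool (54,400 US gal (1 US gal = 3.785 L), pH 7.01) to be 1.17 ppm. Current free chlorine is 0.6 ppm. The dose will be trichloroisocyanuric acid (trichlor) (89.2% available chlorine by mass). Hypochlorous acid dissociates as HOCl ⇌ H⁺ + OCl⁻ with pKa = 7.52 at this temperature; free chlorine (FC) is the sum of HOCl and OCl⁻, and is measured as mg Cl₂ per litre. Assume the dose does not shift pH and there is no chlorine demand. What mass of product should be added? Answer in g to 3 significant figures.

(a) Volume: 1140 m³ = 1,140,000 L.
(a) Chlorine deficit: 10.7 − 0.5 = 10.2 ppm = 10.2 mg/L as Cl₂.
(a) Cl₂ equivalent needed: 10.2 mg/L × 1,140,000 L = 11,630,000 mg = 11,630 g.
(a) Product at 61.3% available chlorine: 11,630 / 0.613 = 18,970 g.

(b) Volume: 54,400 US gal × 3.785 L/gal = 205,904 L.
(b) [OCl⁻]/[HOCl] = 10^(pH − pKa) = 10^(7.01 − 7.52) = 0.309; fraction as HOCl = 1/(1 + 0.309) = 0.7639.
(b) Free chlorine required for 1.17 ppm HOCl: 1.17 / 0.7639 = 1.532 ppm.
(b) FC to add: 1.532 − 0.6 = 0.9316 mg/L as Cl₂.
(b) Cl₂ equivalent: 0.9316 mg/L × 205,904 L = 191.8 g.
(b) Product at 89.2% available Cl: 191.8 / 0.892 = 215 g.

(a) 19.0 kg; (b) 215 g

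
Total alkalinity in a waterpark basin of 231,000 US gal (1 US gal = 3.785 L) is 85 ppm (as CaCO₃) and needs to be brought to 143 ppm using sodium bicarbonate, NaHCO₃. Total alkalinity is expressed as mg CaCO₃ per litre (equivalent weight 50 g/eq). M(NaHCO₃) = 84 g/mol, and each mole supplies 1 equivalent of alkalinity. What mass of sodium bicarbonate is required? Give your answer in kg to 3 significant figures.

Volume: 231,000 US gal × 3.785 L/gal = 874,335 L.
Alkalinity to add: (143 − 85) = 58 mg/L as CaCO₃ × 874,335 L = 50,710 g as CaCO₃.
Equivalents: 50,710 g ÷ 50 g/eq = 1014 eq.
NaHCO₃ supplies 1 eq per mole → 1014 mol.
Mass: 1014 mol × 84 g/mol = 85,200 g.

85.2 kg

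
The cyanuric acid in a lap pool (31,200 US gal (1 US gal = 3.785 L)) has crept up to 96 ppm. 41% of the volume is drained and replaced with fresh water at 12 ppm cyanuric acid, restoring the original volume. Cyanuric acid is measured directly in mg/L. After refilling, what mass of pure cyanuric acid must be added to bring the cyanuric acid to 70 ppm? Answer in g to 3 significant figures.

997 g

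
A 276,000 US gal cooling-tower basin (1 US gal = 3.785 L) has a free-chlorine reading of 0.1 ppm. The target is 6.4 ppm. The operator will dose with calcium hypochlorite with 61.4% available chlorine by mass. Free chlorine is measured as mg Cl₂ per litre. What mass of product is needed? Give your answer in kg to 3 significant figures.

10.7 kg

Volume: 276,000 US gal × 3.785 L/gal = 1,044,660 L.
Chlorine deficit: 6.4 − 0.1 = 6.3 ppm = 6.3 mg/L as Cl₂.
Cl₂ equivalent needed: 6.3 mg/L × 1,044,660 L = 6,581,000 mg = 6581 g.
Product at 61.4% available chlorine: 6581 / 0.614 = 10,720 g.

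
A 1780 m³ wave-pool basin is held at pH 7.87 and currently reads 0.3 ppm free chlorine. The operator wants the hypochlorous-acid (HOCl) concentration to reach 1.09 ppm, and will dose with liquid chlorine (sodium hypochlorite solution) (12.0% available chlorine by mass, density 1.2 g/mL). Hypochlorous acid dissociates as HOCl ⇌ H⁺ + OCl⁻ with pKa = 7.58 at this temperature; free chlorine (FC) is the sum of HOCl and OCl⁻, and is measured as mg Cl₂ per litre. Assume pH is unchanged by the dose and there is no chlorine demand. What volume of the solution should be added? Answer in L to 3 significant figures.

36.0 L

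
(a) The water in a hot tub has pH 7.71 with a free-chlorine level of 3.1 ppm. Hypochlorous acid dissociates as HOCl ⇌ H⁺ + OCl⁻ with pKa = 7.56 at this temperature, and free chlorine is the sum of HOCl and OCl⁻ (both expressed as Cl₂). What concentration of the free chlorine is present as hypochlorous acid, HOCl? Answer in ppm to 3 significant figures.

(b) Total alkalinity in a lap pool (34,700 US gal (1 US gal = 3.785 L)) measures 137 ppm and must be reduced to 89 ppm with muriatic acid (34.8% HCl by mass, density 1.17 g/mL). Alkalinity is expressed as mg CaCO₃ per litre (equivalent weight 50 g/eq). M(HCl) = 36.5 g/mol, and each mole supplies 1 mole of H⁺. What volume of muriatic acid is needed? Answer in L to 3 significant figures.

(a) 1.28 ppm; (b) 11.3 L

(a) [OCl⁻]/[HOCl] = 10^(pH − pKa) = 10^(7.71 − 7.56) = 10^0.15 = 1.413.
(a) Fraction as HOCl = 1 / (1 + 1.413) = 0.4145.
(a) HOCl = 0.4145 × 3.1 ppm = 1.285 ppm.

(b) Volume: 34,700 US gal × 3.785 L/gal = 131,340 L.
(b) Alkalinity to neutralize: (137 − 89) = 48 mg/L as CaCO₃ × 131,340 L = 6304 g as CaCO₃.
(b) Equivalents of H⁺ required: 6304 ÷ 50 g/eq = 126.1 eq = 126.1 mol HCl.
(b) Mass of HCl: 126.1 × 36.5 = 4602 g.
(b) Mass of 34.8% solution: 4602 / 0.348 = 13,220 g.
(b) Volume: 13,220 g ÷ 1.17 g/mL = 11,300 mL.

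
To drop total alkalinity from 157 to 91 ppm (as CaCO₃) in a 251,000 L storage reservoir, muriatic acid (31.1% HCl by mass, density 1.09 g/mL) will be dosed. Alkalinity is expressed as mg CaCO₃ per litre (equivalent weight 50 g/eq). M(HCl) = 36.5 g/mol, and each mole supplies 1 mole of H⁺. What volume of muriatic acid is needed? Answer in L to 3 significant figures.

35.7 L

Alkalinity to neutralize: (157 − 91) = 66 mg/L as CaCO₃ × 251,000 L = 16,570 g as CaCO₃.
Equivalents of H⁺ required: 16,570 ÷ 50 g/eq = 331.3 eq = 331.3 mol HCl.
Mass of HCl: 331.3 × 36.5 = 12,090 g.
Mass of 31.1% solution: 12,090 / 0.311 = 38,880 g.
Volume: 38,880 g ÷ 1.09 g/mL = 35,670 mL.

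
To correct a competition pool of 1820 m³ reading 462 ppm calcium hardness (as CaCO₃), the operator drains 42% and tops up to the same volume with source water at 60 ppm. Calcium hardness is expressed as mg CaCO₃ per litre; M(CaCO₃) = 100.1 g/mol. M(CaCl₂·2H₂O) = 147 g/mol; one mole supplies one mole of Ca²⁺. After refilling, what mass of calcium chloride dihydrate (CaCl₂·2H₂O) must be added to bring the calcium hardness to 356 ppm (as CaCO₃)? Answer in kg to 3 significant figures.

168 kg

Volume: 1820 m³ = 1,820,000 L.
After draining 42% and refilling: 462 × 0.58 + 60 × 0.42 = 293.16 ppm.
Deficit to target: 356 − 293.16 = 62.84 mg/L.
As CaCO₃: 62.84 mg/L × 1,820,000 L = 114,400 g; ÷ 100.1 = 1143 mol Ca²⁺.
Mass: 1143 × 147 = 168,000 g.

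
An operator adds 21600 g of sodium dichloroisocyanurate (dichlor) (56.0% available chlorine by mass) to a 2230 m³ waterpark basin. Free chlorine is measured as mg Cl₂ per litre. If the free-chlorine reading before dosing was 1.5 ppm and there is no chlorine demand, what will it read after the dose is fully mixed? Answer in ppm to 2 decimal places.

6.92 ppm

Volume: 2230 m³ = 2,230,000 L.
Available chlorine delivered: 21,600 g × 0.56 = 12,100 g as Cl₂.
Concentration rise: 12,100 g / 2,230,000 L = 5.424 mg/L = 5.42 ppm.
Final FC: 1.5 + 5.42 = 6.92 ppm.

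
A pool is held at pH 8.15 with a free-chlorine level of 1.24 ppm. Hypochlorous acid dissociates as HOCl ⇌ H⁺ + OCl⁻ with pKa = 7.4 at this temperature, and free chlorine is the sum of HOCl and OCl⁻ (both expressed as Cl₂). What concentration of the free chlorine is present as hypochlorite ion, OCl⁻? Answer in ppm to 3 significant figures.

1.05 ppm

[OCl⁻]/[HOCl] = 10^(pH − pKa) = 10^(8.15 − 7.4) = 10^0.75 = 5.623.
Fraction as HOCl = 1 / (1 + 5.623) = 0.151.
OCl⁻ = (1 − 0.151) × 1.24 ppm = 1.053 ppm.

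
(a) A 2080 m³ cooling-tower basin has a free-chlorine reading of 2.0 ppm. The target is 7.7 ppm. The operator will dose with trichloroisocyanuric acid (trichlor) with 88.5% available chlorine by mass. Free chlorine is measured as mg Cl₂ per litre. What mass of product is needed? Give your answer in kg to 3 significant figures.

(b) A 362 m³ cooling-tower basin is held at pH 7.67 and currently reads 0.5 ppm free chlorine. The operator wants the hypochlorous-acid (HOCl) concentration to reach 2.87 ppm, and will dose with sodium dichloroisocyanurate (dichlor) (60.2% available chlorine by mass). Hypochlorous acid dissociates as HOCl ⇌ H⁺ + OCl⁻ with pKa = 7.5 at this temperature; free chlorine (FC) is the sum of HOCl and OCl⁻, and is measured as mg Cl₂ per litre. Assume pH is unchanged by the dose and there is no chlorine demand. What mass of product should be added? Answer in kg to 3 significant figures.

(a) Volume: 2080 m³ = 2,080,000 L.
(a) Chlorine deficit: 7.7 − 2.0 = 5.7 ppm = 5.7 mg/L as Cl₂.
(a) Cl₂ equivalent needed: 5.7 mg/L × 2,080,000 L = 11,860,000 mg = 11,860 g.
(a) Product at 88.5% available chlorine: 11,860 / 0.885 = 13,400 g.

(b) Volume: 362 m³ = 362,000 L.
(b) [OCl⁻]/[HOCl] = 10^(pH − pKa) = 10^(7.67 − 7.5) = 1.479; fraction as HOCl = 1/(1 + 1.479) = 0.4034.
(b) Free chlorine required for 2.87 ppm HOCl: 2.87 / 0.4034 = 7.115 ppm.
(b) FC to add: 7.115 − 0.5 = 6.615 mg/L as Cl₂.
(b) Cl₂ equivalent: 6.615 mg/L × 362,000 L = 2395 g.
(b) Product at 60.2% available Cl: 2395 / 0.602 = 3978 g.

(a) 13.4 kg; (b) 3.98 kg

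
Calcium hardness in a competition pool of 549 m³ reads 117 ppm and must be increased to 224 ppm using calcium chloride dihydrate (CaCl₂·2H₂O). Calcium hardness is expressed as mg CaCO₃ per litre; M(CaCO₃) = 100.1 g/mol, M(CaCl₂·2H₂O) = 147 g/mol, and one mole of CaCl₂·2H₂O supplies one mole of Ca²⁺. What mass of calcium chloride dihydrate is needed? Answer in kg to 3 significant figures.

86.3 kg

Volume: 549 m³ = 549,000 L.
Hardness to add: (224 − 117) = 107 mg/L as CaCO₃ × 549,000 L = 58,740 g as CaCO₃.
Moles of Ca²⁺ (1 mol Ca²⁺ ≡ 1 mol CaCO₃): 58,740 / 100.1 g/mol = 586.8 mol.
Mass of CaCl₂·2H₂O: 586.8 × 147 = 86,270 g.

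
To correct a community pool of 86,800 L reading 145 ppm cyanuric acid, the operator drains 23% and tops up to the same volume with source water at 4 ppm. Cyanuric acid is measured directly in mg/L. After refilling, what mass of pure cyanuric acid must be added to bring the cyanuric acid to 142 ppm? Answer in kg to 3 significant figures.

2.55 kg

After draining 23% and refilling: 145 × 0.77 + 4 × 0.23 = 112.57 ppm.
Deficit to target: 142 − 112.57 = 29.43 mg/L.
Mass: 29.43 mg/L × 86,800 L = 2555 g cyanuric acid.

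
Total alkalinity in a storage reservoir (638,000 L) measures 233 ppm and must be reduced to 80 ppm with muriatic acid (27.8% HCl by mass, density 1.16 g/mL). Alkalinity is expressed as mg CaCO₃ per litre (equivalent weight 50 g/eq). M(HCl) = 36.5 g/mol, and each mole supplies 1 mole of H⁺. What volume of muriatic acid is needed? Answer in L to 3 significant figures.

221 L

Alkalinity to neutralize: (233 − 80) = 153 mg/L as CaCO₃ × 638,000 L = 97,610 g as CaCO₃.
Equivalents of H⁺ required: 97,610 ÷ 50 g/eq = 1952 eq = 1952 mol HCl.
Mass of HCl: 1952 × 36.5 = 71,260 g.
Mass of 27.8% solution: 71,260 / 0.278 = 256,300 g.
Volume: 256,300 g ÷ 1.16 g/mL = 221,000 mL.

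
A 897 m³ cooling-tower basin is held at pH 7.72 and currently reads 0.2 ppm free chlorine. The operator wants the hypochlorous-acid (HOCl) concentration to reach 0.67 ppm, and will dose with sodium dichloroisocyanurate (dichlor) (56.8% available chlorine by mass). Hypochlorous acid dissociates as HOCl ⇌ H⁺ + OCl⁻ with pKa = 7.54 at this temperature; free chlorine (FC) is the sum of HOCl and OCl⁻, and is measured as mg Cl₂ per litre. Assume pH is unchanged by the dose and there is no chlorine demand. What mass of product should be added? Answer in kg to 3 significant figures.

Volume: 897 m³ = 897,000 L.
[OCl⁻]/[HOCl] = 10^(pH − pKa) = 10^(7.72 − 7.54) = 1.514; fraction as HOCl = 1/(1 + 1.514) = 0.3978.
Free chlorine required for 0.67 ppm HOCl: 0.67 / 0.3978 = 1.684 ppm.
FC to add: 1.684 − 0.2 = 1.484 mg/L as Cl₂.
Cl₂ equivalent: 1.484 mg/L × 897,000 L = 1331 g.
Product at 56.8% available Cl: 1331 / 0.568 = 2344 g.

2.34 kg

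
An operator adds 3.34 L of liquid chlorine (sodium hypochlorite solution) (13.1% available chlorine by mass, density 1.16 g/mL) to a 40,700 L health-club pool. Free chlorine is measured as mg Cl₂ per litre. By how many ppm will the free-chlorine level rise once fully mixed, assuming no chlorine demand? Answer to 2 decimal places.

Mass of solution: 3.34 L × 1000 mL/L × 1.16 g/mL = 3874 g.
Available chlorine delivered: 3874 g × 0.131 = 507.5 g as Cl₂.
Concentration rise: 507.5 g / 40,700 L = 12.47 mg/L = 12.47 ppm.

12.47 ppm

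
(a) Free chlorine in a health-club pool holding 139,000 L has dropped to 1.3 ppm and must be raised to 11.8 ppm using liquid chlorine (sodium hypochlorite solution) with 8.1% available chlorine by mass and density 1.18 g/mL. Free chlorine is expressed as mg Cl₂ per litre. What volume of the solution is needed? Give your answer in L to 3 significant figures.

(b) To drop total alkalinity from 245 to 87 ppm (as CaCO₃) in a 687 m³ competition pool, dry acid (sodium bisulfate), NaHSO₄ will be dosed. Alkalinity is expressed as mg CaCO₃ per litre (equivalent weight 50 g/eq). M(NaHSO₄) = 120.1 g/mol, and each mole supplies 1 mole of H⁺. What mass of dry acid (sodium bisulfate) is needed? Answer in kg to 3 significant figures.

(a) 15.3 L; (b) 261 kg

(a) Chlorine deficit: 11.8 − 1.3 = 10.5 ppm = 10.5 mg/L as Cl₂.
(a) Cl₂ equivalent needed: 10.5 mg/L × 139,000 L = 1,460,000 mg = 1460 g.
(a) Product at 8.1% available chlorine: 1460 / 0.081 = 18,020 g.
(a) Volume at density 1.18 g/mL: 18,020 g ÷ 1.18 g/mL = 15,270 mL.

(b) Volume: 687 m³ = 687,000 L.
(b) Alkalinity to neutralize: (245 − 87) = 158 mg/L as CaCO₃ × 687,000 L = 108,500 g as CaCO₃.
(b) Equivalents of H⁺ required: 108,500 ÷ 50 g/eq = 2171 eq = 2171 mol NaHSO₄.
(b) Mass of NaHSO₄: 2171 × 120.1 = 260,700 g.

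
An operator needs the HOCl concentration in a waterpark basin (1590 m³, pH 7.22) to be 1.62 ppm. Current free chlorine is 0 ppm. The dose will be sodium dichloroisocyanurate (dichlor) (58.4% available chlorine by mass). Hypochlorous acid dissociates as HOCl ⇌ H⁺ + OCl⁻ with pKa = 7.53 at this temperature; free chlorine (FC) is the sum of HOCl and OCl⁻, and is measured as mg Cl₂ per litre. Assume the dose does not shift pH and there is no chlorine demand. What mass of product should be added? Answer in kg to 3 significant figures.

6.57 kg

Volume: 1590 m³ = 1,590,000 L.
[OCl⁻]/[HOCl] = 10^(pH − pKa) = 10^(7.22 − 7.53) = 0.4898; fraction as HOCl = 1/(1 + 0.4898) = 0.6712.
Free chlorine required for 1.62 ppm HOCl: 1.62 / 0.6712 = 2.413 ppm.
FC to add: 2.413 − 0 = 2.413 mg/L as Cl₂.
Cl₂ equivalent: 2.413 mg/L × 1,590,000 L = 3837 g.
Product at 58.4% available Cl: 3837 / 0.584 = 6571 g.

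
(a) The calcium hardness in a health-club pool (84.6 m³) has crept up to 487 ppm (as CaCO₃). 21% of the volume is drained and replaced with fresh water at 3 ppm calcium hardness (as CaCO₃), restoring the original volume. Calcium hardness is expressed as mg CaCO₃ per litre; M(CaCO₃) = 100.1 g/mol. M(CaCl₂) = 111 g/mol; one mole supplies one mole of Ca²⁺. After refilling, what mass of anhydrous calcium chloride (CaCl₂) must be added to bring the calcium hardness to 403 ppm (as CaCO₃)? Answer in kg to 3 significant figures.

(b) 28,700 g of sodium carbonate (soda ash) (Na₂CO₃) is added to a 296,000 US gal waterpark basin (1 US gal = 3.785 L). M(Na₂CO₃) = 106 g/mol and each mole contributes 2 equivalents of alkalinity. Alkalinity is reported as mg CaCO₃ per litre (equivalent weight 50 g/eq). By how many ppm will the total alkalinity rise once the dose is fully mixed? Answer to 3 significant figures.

(a) Volume: 84.6 m³ = 84,600 L.
(a) After draining 21% and refilling: 487 × 0.79 + 3 × 0.21 = 385.36 ppm.
(a) Deficit to target: 403 − 385.36 = 17.64 mg/L.
(a) As CaCO₃: 17.64 mg/L × 84,600 L = 1492 g; ÷ 100.1 = 14.91 mol Ca²⁺.
(a) Mass: 14.91 × 111 = 1655 g.

(b) Volume: 296,000 US gal × 3.785 L/gal = 1,120,360 L.
(b) Moles of Na₂CO₃: 28,700 g ÷ 106 g/mol = 270.8 mol → 541.5 eq of alkalinity.
(b) As CaCO₃: 541.5 eq × 50 g/eq = 27,080 g.
(b) Rise: 27,080 g / 1,120,360 L × 1000 = 24.17 mg/L.

(a) 1.65 kg; (b) 24.2 ppm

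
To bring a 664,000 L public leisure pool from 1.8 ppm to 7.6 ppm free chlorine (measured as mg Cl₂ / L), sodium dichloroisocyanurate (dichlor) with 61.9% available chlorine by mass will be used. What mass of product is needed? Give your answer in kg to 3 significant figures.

6.22 kg

Chlorine deficit: 7.6 − 1.8 = 5.8 ppm = 5.8 mg/L as Cl₂.
Cl₂ equivalent needed: 5.8 mg/L × 664,000 L = 3,851,000 mg = 3851 g.
Product at 61.9% available chlorine: 3851 / 0.619 = 6222 g.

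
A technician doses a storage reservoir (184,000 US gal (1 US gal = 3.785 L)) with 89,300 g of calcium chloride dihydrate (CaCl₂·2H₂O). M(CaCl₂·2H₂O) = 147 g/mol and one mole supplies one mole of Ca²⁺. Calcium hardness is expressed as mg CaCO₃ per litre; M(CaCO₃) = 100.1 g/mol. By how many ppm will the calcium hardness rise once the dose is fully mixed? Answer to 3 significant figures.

87.3 ppm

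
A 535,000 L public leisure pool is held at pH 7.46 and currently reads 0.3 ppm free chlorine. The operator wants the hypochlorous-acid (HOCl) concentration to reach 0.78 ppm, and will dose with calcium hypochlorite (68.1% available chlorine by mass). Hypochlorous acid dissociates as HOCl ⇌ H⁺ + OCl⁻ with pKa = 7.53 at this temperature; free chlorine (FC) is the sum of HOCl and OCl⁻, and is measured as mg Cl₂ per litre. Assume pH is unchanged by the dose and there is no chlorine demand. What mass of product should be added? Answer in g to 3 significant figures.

[OCl⁻]/[HOCl] = 10^(pH − pKa) = 10^(7.46 − 7.53) = 0.8511; fraction as HOCl = 1/(1 + 0.8511) = 0.5402.
Free chlorine required for 0.78 ppm HOCl: 0.78 / 0.5402 = 1.444 ppm.
FC to add: 1.444 − 0.3 = 1.144 mg/L as Cl₂.
Cl₂ equivalent: 1.144 mg/L × 535,000 L = 612 g.
Product at 68.1% available Cl: 612 / 0.681 = 898.6 g.

899 g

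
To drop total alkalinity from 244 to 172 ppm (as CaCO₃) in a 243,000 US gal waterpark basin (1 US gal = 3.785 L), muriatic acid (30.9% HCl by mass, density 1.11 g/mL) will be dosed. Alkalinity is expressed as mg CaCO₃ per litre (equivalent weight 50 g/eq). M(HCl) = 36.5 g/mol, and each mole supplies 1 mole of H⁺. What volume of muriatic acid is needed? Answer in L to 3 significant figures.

Volume: 243,000 US gal × 3.785 L/gal = 919,755 L.
Alkalinity to neutralize: (244 − 172) = 72 mg/L as CaCO₃ × 919,755 L = 66,220 g as CaCO₃.
Equivalents of H⁺ required: 66,220 ÷ 50 g/eq = 1324 eq = 1324 mol HCl.
Mass of HCl: 1324 × 36.5 = 48,340 g.
Mass of 30.9% solution: 48,340 / 0.309 = 156,400 g.
Volume: 156,400 g ÷ 1.11 g/mL = 140,900 mL.

141 L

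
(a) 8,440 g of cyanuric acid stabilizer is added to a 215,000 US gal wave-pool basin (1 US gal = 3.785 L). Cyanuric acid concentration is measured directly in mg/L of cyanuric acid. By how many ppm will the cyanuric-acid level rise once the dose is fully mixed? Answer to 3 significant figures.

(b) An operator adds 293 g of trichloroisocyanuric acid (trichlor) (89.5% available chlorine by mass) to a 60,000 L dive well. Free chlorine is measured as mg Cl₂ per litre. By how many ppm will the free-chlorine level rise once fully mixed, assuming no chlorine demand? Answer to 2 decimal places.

(a) Volume: 215,000 US gal × 3.785 L/gal = 813,775 L.
(a) Rise: 8,440 g / 813,775 L × 1000 = 10.37 mg/L.

(b) Available chlorine delivered: 293 g × 0.895 = 262.2 g as Cl₂.
(b) Concentration rise: 262.2 g / 60,000 L = 4.371 mg/L = 4.37 ppm.

(a) 10.4 ppm; (b) 4.37 ppm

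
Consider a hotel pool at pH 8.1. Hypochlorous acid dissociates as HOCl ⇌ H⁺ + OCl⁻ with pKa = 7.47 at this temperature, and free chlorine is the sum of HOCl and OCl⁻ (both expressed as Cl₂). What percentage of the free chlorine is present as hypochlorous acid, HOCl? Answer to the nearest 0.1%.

[OCl⁻]/[HOCl] = 10^(pH − pKa) = 10^(8.1 − 7.47) = 10^0.63 = 4.266.
Fraction as HOCl = 1 / (1 + 4.266) = 0.1899.

19.0%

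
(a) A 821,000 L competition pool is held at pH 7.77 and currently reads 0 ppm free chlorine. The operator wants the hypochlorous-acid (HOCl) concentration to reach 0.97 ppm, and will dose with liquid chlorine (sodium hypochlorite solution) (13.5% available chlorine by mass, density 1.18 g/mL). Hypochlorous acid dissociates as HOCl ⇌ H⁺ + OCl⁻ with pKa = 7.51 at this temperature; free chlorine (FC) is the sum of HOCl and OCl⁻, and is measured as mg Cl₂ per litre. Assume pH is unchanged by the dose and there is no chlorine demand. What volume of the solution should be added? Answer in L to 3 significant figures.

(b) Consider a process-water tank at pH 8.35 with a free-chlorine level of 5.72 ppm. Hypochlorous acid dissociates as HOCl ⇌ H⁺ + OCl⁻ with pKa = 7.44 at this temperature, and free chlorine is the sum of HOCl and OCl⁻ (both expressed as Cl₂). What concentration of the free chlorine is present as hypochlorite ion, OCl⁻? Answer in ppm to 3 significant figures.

(a) [OCl⁻]/[HOCl] = 10^(pH − pKa) = 10^(7.77 − 7.51) = 1.82; fraction as HOCl = 1/(1 + 1.82) = 0.3546.
(a) Free chlorine required for 0.97 ppm HOCl: 0.97 / 0.3546 = 2.735 ppm.
(a) FC to add: 2.735 − 0 = 2.735 mg/L as Cl₂.
(a) Cl₂ equivalent: 2.735 mg/L × 821,000 L = 2246 g.
(a) Product at 13.5% available Cl: 2246 / 0.135 = 16,630 g.
(a) Volume: 16,630 g ÷ 1.18 g/mL = 14,100 mL.

(b) [OCl⁻]/[HOCl] = 10^(pH − pKa) = 10^(8.35 − 7.44) = 10^0.91 = 8.128.
(b) Fraction as HOCl = 1 / (1 + 8.128) = 0.1095.
(b) OCl⁻ = (1 − 0.1095) × 5.72 ppm = 5.093 ppm.

(a) 14.1 L; (b) 5.09 ppm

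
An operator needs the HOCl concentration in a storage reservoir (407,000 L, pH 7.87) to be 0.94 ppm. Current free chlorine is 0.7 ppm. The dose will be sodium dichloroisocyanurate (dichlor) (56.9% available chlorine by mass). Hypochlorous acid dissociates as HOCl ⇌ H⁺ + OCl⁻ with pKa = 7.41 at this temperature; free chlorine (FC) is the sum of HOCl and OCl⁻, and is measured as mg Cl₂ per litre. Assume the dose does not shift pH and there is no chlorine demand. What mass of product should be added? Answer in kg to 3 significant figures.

2.11 kg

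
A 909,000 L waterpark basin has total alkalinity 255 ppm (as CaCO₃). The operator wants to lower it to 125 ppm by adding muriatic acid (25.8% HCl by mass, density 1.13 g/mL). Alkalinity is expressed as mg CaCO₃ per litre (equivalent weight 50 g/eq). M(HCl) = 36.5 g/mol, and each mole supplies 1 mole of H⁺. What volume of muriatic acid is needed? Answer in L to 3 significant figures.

296 L

Alkalinity to neutralize: (255 − 125) = 130 mg/L as CaCO₃ × 909,000 L = 118,200 g as CaCO₃.
Equivalents of H⁺ required: 118,200 ÷ 50 g/eq = 2363 eq = 2363 mol HCl.
Mass of HCl: 2363 × 36.5 = 86,260 g.
Mass of 25.8% solution: 86,260 / 0.258 = 334,400 g.
Volume: 334,400 g ÷ 1.13 g/mL = 295,900 mL.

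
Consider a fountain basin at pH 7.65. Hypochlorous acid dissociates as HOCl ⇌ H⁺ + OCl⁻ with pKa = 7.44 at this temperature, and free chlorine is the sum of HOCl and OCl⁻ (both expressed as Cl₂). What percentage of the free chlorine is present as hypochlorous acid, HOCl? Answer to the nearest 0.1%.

[OCl⁻]/[HOCl] = 10^(pH − pKa) = 10^(7.65 − 7.44) = 10^0.21 = 1.622.
Fraction as HOCl = 1 / (1 + 1.622) = 0.3814.

38.1%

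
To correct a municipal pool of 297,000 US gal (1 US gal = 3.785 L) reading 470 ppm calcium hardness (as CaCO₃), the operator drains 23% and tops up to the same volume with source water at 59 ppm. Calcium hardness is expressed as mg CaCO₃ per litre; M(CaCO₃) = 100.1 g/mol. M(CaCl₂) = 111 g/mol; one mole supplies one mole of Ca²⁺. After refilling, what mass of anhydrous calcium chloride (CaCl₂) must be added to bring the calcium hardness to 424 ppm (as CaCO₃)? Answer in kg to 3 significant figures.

60.5 kg

Volume: 297,000 US gal × 3.785 L/gal = 1,124,145 L.
After draining 23% and refilling: 470 × 0.77 + 59 × 0.23 = 375.47 ppm.
Deficit to target: 424 − 375.47 = 48.53 mg/L.
As CaCO₃: 48.53 mg/L × 1,124,145 L = 54,550 g; ÷ 100.1 = 545 mol Ca²⁺.
Mass: 545 × 111 = 60,500 g.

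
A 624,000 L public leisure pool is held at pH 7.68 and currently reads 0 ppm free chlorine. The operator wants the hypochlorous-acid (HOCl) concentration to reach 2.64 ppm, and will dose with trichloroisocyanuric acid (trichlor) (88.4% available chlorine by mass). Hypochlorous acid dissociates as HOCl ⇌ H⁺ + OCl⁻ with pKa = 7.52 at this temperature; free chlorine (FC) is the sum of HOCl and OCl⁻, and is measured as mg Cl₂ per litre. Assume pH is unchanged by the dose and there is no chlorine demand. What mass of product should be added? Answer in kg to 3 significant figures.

4.56 kg

[OCl⁻]/[HOCl] = 10^(pH − pKa) = 10^(7.68 − 7.52) = 1.445; fraction as HOCl = 1/(1 + 1.445) = 0.4089.
Free chlorine required for 2.64 ppm HOCl: 2.64 / 0.4089 = 6.456 ppm.
FC to add: 6.456 − 0 = 6.456 mg/L as Cl₂.
Cl₂ equivalent: 6.456 mg/L × 624,000 L = 4029 g.
Product at 88.4% available Cl: 4029 / 0.884 = 4557 g.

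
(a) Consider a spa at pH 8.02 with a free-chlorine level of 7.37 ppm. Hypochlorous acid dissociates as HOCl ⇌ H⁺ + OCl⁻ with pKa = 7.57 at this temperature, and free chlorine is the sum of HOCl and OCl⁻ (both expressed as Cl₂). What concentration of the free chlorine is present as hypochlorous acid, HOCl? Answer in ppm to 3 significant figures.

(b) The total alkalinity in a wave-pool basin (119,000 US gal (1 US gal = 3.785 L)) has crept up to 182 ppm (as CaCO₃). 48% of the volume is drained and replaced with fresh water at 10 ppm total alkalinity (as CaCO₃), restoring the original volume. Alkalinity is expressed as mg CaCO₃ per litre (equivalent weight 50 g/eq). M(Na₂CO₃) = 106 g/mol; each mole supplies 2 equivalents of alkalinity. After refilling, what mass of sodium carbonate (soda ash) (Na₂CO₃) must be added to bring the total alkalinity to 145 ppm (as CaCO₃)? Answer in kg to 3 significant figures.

(a) 1.93 ppm; (b) 21.8 kg

(a) [OCl⁻]/[HOCl] = 10^(pH − pKa) = 10^(8.02 − 7.57) = 10^0.45 = 2.818.
(a) Fraction as HOCl = 1 / (1 + 2.818) = 0.2619.
(a) HOCl = 0.2619 × 7.37 ppm = 1.93 ppm.

(b) Volume: 119,000 US gal × 3.785 L/gal = 450,415 L.
(b) After draining 48% and refilling: 182 × 0.52 + 10 × 0.48 = 99.44 ppm.
(b) Deficit to target: 145 − 99.44 = 45.56 mg/L.
(b) As CaCO₃: 45.56 mg/L × 450,415 L = 20,520 g; ÷ 50 g/eq ÷ 2 = 205.2 mol Na₂CO₃.
(b) Mass: 205.2 × 106 = 21,750 g.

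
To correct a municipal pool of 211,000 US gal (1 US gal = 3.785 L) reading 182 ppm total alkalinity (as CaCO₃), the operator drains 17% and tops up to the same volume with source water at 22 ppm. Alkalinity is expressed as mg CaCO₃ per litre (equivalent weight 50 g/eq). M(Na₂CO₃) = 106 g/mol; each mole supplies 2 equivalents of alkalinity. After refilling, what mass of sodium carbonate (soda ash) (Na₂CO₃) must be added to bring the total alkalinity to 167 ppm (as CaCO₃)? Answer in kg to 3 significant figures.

10.3 kg

Volume: 211,000 US gal × 3.785 L/gal = 798,635 L.
After draining 17% and refilling: 182 × 0.83 + 22 × 0.17 = 154.8 ppm.
Deficit to target: 167 − 154.8 = 12.2 mg/L.
As CaCO₃: 12.2 mg/L × 798,635 L = 9743 g; ÷ 50 g/eq ÷ 2 = 97.43 mol Na₂CO₃.
Mass: 97.43 × 106 = 10,330 g.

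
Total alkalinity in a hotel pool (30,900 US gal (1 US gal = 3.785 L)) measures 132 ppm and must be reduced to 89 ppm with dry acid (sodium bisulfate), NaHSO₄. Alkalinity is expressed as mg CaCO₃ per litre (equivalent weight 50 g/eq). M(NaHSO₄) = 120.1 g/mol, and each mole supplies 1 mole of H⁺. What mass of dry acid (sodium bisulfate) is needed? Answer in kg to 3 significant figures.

Volume: 30,900 US gal × 3.785 L/gal = 116,956 L.
Alkalinity to neutralize: (132 − 89) = 43 mg/L as CaCO₃ × 116,956 L = 5029 g as CaCO₃.
Equivalents of H⁺ required: 5029 ÷ 50 g/eq = 100.6 eq = 100.6 mol NaHSO₄.
Mass of NaHSO₄: 100.6 × 120.1 = 12,080 g.

12.1 kg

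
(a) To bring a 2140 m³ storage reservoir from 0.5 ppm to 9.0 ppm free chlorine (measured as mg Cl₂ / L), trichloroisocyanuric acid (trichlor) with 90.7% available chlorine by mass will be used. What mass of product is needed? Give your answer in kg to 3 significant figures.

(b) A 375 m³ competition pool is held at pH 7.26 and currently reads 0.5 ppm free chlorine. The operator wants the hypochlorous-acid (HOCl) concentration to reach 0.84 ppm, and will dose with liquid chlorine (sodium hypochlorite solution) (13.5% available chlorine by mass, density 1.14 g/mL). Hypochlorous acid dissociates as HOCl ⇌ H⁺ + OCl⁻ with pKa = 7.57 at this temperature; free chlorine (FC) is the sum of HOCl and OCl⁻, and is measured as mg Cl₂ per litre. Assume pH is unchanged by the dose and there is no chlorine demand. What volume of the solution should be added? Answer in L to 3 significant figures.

(a) 20.1 kg; (b) 1.83 L

(a) Volume: 2140 m³ = 2,140,000 L.
(a) Chlorine deficit: 9.0 − 0.5 = 8.5 ppm = 8.5 mg/L as Cl₂.
(a) Cl₂ equivalent needed: 8.5 mg/L × 2,140,000 L = 18,190,000 mg = 18,190 g.
(a) Product at 90.7% available chlorine: 18,190 / 0.907 = 20,060 g.

(b) Volume: 375 m³ = 375,000 L.
(b) [OCl⁻]/[HOCl] = 10^(pH − pKa) = 10^(7.26 − 7.57) = 0.4898; fraction as HOCl = 1/(1 + 0.4898) = 0.6712.
(b) Free chlorine required for 0.84 ppm HOCl: 0.84 / 0.6712 = 1.251 ppm.
(b) FC to add: 1.251 − 0.5 = 0.7514 mg/L as Cl₂.
(b) Cl₂ equivalent: 0.7514 mg/L × 375,000 L = 281.8 g.
(b) Product at 13.5% available Cl: 281.8 / 0.135 = 2087 g.
(b) Volume: 2087 g ÷ 1.14 g/mL = 1831 mL.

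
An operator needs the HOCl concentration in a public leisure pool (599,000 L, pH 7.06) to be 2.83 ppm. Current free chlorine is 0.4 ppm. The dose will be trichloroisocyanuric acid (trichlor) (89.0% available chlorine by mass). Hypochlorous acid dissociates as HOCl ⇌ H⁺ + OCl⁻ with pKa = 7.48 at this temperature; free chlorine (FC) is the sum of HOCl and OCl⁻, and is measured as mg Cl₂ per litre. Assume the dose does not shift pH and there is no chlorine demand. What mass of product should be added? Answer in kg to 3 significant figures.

[OCl⁻]/[HOCl] = 10^(pH − pKa) = 10^(7.06 − 7.48) = 0.3802; fraction as HOCl = 1/(1 + 0.3802) = 0.7245.
Free chlorine required for 2.83 ppm HOCl: 2.83 / 0.7245 = 3.906 ppm.
FC to add: 3.906 − 0.4 = 3.506 mg/L as Cl₂.
Cl₂ equivalent: 3.506 mg/L × 599,000 L = 2100 g.
Product at 89.0% available Cl: 2100 / 0.89 = 2360 g.

2.36 kg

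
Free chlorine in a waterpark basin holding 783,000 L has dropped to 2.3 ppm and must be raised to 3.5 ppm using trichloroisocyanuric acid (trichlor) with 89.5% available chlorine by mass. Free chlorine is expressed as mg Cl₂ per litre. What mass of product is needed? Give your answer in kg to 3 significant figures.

Chlorine deficit: 3.5 − 2.3 = 1.2 ppm = 1.2 mg/L as Cl₂.
Cl₂ equivalent needed: 1.2 mg/L × 783,000 L = 939,600 mg = 939.6 g.
Product at 89.5% available chlorine: 939.6 / 0.895 = 1050 g.

1.05 kg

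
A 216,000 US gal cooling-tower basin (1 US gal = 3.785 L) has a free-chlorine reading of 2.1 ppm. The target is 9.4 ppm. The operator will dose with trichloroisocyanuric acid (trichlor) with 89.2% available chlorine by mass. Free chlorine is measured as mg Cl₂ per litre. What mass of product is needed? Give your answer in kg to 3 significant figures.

6.69 kg

Volume: 216,000 US gal × 3.785 L/gal = 817,560 L.
Chlorine deficit: 9.4 − 2.1 = 7.3 ppm = 7.3 mg/L as Cl₂.
Cl₂ equivalent needed: 7.3 mg/L × 817,560 L = 5,968,000 mg = 5968 g.
Product at 89.2% available chlorine: 5968 / 0.892 = 6691 g.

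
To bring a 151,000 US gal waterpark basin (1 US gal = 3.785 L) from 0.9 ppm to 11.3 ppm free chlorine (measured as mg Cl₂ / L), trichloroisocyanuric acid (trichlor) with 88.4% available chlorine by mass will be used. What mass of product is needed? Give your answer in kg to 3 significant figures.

Volume: 151,000 US gal × 3.785 L/gal = 571,535 L.
Chlorine deficit: 11.3 − 0.9 = 10.4 ppm = 10.4 mg/L as Cl₂.
Cl₂ equivalent needed: 10.4 mg/L × 571,535 L = 5,944,000 mg = 5944 g.
Product at 88.4% available chlorine: 5944 / 0.884 = 6724 g.

6.72 kg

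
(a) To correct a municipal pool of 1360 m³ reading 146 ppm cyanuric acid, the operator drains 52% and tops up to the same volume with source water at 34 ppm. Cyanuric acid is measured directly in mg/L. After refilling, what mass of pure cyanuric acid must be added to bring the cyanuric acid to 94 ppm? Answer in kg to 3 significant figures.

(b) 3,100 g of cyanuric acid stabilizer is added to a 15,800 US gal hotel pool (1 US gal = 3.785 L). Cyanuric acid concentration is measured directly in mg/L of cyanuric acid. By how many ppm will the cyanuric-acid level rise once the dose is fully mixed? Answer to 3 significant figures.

(a) 8.49 kg; (b) 51.8 ppm

(a) Volume: 1360 m³ = 1,360,000 L.
(a) After draining 52% and refilling: 146 × 0.48 + 34 × 0.52 = 87.76 ppm.
(a) Deficit to target: 94 − 87.76 = 6.24 mg/L.
(a) Mass: 6.24 mg/L × 1,360,000 L = 8486 g cyanuric acid.

(b) Volume: 15,800 US gal × 3.785 L/gal = 59,803 L.
(b) Rise: 3,100 g / 59,803 L × 1000 = 51.84 mg/L.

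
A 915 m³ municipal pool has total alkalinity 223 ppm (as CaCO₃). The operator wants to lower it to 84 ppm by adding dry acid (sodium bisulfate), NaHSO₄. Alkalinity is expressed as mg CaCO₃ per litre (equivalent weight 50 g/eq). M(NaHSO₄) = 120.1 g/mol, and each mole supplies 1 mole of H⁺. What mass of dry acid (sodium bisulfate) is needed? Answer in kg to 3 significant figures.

Volume: 915 m³ = 915,000 L.
Alkalinity to neutralize: (223 − 84) = 139 mg/L as CaCO₃ × 915,000 L = 127,200 g as CaCO₃.
Equivalents of H⁺ required: 127,200 ÷ 50 g/eq = 2544 eq = 2544 mol NaHSO₄.
Mass of NaHSO₄: 2544 × 120.1 = 305,500 g.

305 kg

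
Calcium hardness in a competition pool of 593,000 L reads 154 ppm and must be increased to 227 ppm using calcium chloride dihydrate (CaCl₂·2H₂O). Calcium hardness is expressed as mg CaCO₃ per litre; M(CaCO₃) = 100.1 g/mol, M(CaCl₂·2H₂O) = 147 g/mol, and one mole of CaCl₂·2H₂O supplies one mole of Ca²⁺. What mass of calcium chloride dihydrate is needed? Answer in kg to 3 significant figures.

63.6 kg

Hardness to add: (227 − 154) = 73 mg/L as CaCO₃ × 593,000 L = 43,290 g as CaCO₃.
Moles of Ca²⁺ (1 mol Ca²⁺ ≡ 1 mol CaCO₃): 43,290 / 100.1 g/mol = 432.5 mol.
Mass of CaCl₂·2H₂O: 432.5 × 147 = 63,570 g.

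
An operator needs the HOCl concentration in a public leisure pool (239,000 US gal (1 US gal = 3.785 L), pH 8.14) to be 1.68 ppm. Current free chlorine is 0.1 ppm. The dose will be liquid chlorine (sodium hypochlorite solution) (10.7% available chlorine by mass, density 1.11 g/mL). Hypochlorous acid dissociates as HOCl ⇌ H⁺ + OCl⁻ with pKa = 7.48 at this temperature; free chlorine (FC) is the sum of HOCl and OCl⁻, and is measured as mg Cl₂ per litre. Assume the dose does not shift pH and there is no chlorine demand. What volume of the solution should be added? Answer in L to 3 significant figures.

Volume: 239,000 US gal × 3.785 L/gal = 904,615 L.
[OCl⁻]/[HOCl] = 10^(pH − pKa) = 10^(8.14 − 7.48) = 4.571; fraction as HOCl = 1/(1 + 4.571) = 0.1795.
Free chlorine required for 1.68 ppm HOCl: 1.68 / 0.1795 = 9.359 ppm.
FC to add: 9.359 − 0.1 = 9.259 mg/L as Cl₂.
Cl₂ equivalent: 9.259 mg/L × 904,615 L = 8376 g.
Product at 10.7% available Cl: 8376 / 0.107 = 78,280 g.
Volume: 78,280 g ÷ 1.11 g/mL = 70,520 mL.

70.5 L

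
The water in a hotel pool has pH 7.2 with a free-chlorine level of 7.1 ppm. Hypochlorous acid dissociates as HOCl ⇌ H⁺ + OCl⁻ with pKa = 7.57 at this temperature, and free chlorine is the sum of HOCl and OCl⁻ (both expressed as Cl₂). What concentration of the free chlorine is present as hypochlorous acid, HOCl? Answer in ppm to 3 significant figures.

4.98 ppm

[OCl⁻]/[HOCl] = 10^(pH − pKa) = 10^(7.2 − 7.57) = 10^-0.37 = 0.4266.
Fraction as HOCl = 1 / (1 + 0.4266) = 0.701.
HOCl = 0.701 × 7.1 ppm = 4.977 ppm.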